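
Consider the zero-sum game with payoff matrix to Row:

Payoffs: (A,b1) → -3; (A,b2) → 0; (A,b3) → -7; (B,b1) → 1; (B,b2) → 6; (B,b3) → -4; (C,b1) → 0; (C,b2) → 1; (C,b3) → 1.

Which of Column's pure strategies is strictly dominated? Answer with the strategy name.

b2

b1 holds Row's payoff strictly below b2 in every row: -3 < 0, 1 < 6, 0 < 1.
So b2 is strictly dominated for Column.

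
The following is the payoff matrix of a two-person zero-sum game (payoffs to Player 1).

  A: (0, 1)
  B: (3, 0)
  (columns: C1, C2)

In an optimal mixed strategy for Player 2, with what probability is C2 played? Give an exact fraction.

3/4

Row minima: A → 0, B → 0; maximin = 0.
Column maxima: C1 → 3, C2 → 1; minimax = 1.
0 ≠ 1, so there is no saddle point; optimal play is mixed.
Let Player 1 play A with probability p. Expected payoff against C1: 0p + 3(1−p) = −3p + 3; against C2: 1p + 0(1−p) = p.
Setting these equal: −3p + 3 = p ⇒ −4p = -3 ⇒ p = 3/4, and the value is (-3)·(3/4) + 3 = 3/4.
For Player 2: with q = P(C1), equating A's and B's payoffs gives −q + 1 = 3q ⇒ q = 1/4.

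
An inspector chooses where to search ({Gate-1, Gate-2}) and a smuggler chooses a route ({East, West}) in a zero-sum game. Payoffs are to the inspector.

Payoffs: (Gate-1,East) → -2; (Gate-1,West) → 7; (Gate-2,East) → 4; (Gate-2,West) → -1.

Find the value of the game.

Row minima: Gate-1 → -2, Gate-2 → -1; maximin = -1.
Column maxima: East → 4, West → 7; minimax = 4.
-1 ≠ 4, so there is no saddle point; optimal play is mixed.
Let the inspector play Gate-1 with probability p. Expected payoff against East: (-2)p + 4(1−p) = −6p + 4; against West: 7p + (-1)(1−p) = 8p − 1.
Setting these equal: −6p + 4 = 8p − 1 ⇒ −14p = -5 ⇒ p = 5/14, and the value is (-6)·(5/14) + 4 = 13/7.
For the smuggler: with q = P(East), equating Gate-1's and Gate-2's payoffs gives −9q + 7 = 5q − 1 ⇒ q = 4/7.

13/7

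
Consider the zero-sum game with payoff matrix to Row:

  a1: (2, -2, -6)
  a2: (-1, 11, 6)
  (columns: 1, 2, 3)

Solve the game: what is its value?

2/5

Row minima: a1 → -6, a2 → -1; maximin = -1.
Column maxima: 1 → 2, 2 → 11, 3 → 6; minimax = 2.
-1 ≠ 2, so there is no saddle point; optimal play is mixed.
2 is strictly dominated by 3 (it gives Row strictly more in every row), so Column never plays it.
On the remaining 2×2 (a1, a2 vs 1, 3):
Let Row play a1 with probability p. Expected payoff against 1: 2p + (-1)(1−p) = 3p − 1; against 3: (-6)p + 6(1−p) = −12p + 6.
Setting these equal: 3p − 1 = −12p + 6 ⇒ 15p = 7 ⇒ p = 7/15, and the value is (3)·(7/15) − 1 = 2/5.
For Column: with q = P(1), equating a1's and a2's payoffs gives 8q − 6 = −7q + 6 ⇒ q = 4/5.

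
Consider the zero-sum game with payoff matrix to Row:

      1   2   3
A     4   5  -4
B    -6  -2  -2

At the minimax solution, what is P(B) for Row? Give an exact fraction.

Row minima: A → -4, B → -6; maximin = -4.
Column maxima: 1 → 4, 2 → 5, 3 → -2; minimax = -2.
-4 ≠ -2, so there is no saddle point; optimal play is mixed.
2 is strictly dominated by 1 (it gives Row strictly more in every row), so Column never plays it.
On the remaining 2×2 (A, B vs 1, 3):
Let Row play A with probability p. Expected payoff against 1: 4p + (-6)(1−p) = 10p − 6; against 3: (-4)p + (-2)(1−p) = −2p − 2.
Setting these equal: 10p − 6 = −2p − 2 ⇒ 12p = 4 ⇒ p = 1/3, and the value is (10)·(1/3) − 6 = -8/3.
For Column: with q = P(1), equating A's and B's payoffs gives 8q − 4 = −4q − 2 ⇒ q = 1/6.

2/3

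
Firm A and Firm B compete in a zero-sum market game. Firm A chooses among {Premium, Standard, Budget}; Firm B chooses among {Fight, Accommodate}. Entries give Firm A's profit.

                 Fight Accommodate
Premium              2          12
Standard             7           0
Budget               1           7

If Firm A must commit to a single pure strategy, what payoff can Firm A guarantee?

2

Row minima: Premium → 2, Standard → 0, Budget → 1.
The best of these is 2.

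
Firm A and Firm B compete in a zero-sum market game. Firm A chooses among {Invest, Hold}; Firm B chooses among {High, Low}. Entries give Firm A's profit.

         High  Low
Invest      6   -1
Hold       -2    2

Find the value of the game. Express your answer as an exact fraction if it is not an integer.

Row minima: Invest → -1, Hold → -2; maximin = -1.
Column maxima: High → 6, Low → 2; minimax = 2.
-1 ≠ 2, so there is no saddle point; optimal play is mixed.
Let Firm A play Invest with probability p. Expected payoff against High: 6p + (-2)(1−p) = 8p − 2; against Low: (-1)p + 2(1−p) = −3p + 2.
Setting these equal: 8p − 2 = −3p + 2 ⇒ 11p = 4 ⇒ p = 4/11, and the value is (8)·(4/11) − 2 = 10/11.
For Firm B: with q = P(High), equating Invest's and Hold's payoffs gives 7q − 1 = −4q + 2 ⇒ q = 3/11.

10/11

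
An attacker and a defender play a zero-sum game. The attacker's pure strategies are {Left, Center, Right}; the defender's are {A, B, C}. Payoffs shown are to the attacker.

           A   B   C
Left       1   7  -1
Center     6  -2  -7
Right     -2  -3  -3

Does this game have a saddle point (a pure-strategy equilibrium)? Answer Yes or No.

Yes

Row minima: Left → -1, Center → -7, Right → -3; maximin = -1.
Column maxima: A → 6, B → 7, C → -1; minimax = -1.
maximin = minimax = -1, so a saddle point exists.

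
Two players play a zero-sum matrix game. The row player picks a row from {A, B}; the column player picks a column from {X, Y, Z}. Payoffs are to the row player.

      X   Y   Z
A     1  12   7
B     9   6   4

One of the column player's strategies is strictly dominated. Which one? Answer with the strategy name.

Y

Z holds the row player's payoff strictly below Y in every row: 7 < 12, 4 < 6.
So Y is strictly dominated for the column player.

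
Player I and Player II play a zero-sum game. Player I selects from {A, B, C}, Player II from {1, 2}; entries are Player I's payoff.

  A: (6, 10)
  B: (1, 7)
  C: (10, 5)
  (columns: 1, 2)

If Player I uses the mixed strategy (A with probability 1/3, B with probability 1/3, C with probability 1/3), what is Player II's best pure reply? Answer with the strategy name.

1

If Player II plays 1, Player I's expected payoff is (1/3)·6 + (1/3)·1 + (1/3)·10 = 17/3.
If Player II plays 2, Player I's expected payoff is (1/3)·10 + (1/3)·7 + (1/3)·5 = 22/3.
Player II minimizes Player I's payoff; the smallest is 17/3, so the best response is 1.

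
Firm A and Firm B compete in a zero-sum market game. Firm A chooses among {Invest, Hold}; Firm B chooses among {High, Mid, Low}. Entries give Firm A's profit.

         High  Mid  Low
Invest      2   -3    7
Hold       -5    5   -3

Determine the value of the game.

-1/3

Row minima: Invest → -3, Hold → -5; maximin = -3.
Column maxima: High → 2, Mid → 5, Low → 7; minimax = 2.
-3 ≠ 2, so there is no saddle point; optimal play is mixed.
Low is strictly dominated by High (it gives Firm A strictly more in every row), so Firm B never plays it.
On the remaining 2×2 (Invest, Hold vs High, Mid):
Let Firm A play Invest with probability p. Expected payoff against High: 2p + (-5)(1−p) = 7p − 5; against Mid: (-3)p + 5(1−p) = −8p + 5.
Setting these equal: 7p − 5 = −8p + 5 ⇒ 15p = 10 ⇒ p = 2/3, and the value is (7)·(2/3) − 5 = -1/3.
For Firm B: with q = P(High), equating Invest's and Hold's payoffs gives 5q − 3 = −10q + 5 ⇒ q = 8/15.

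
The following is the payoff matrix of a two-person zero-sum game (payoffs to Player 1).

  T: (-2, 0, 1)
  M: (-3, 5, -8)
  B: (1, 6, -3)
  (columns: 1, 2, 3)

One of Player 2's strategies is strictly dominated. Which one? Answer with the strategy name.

1 holds Player 1's payoff strictly below 2 in every row: -2 < 0, -3 < 5, 1 < 6.
So 2 is strictly dominated for Player 2.

2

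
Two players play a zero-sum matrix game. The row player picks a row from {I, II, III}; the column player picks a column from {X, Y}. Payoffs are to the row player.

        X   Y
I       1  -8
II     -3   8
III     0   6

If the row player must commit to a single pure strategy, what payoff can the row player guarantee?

Row minima: I → -8, II → -3, III → 0.
The best of these is 0.

0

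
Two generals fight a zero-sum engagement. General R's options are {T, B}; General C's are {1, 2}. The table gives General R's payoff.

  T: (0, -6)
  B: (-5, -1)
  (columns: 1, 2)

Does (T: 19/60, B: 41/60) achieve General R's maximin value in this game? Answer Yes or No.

No

Against 1 this mix gives (19/60)·0 + (41/60)·(-5) = -41/12.
Against 2 this mix gives (19/60)·(-6) + (41/60)·(-1) = -31/12.
General C will play 1, holding General R to -41/12. Shifting weight toward the row that does better against 1 would raise this floor (the equalizing mix achieves -3 against both 1 and 2), so the proposed strategy is not optimal.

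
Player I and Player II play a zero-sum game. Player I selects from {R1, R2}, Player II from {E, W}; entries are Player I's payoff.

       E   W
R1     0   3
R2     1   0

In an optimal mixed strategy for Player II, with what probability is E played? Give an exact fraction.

Row minima: R1 → 0, R2 → 0; maximin = 0.
Column maxima: E → 1, W → 3; minimax = 1.
0 ≠ 1, so there is no saddle point; optimal play is mixed.
Let Player I play R1 with probability p. Expected payoff against E: 0p + 1(1−p) = −p + 1; against W: 3p + 0(1−p) = 3p.
Setting these equal: −p + 1 = 3p ⇒ −4p = -1 ⇒ p = 1/4, and the value is (-1)·(1/4) + 1 = 3/4.
For Player II: with q = P(E), equating R1's and R2's payoffs gives −3q + 3 = q ⇒ q = 3/4.

3/4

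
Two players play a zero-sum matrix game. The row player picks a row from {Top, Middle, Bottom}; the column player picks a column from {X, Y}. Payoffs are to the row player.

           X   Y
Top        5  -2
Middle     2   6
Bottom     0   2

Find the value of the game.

Row minima: Top → -2, Middle → 2, Bottom → 0; maximin = 2.
Column maxima: X → 5, Y → 6; minimax = 5.
2 ≠ 5, so there is no saddle point; optimal play is mixed.
Bottom is strictly dominated by Middle, so the row player never plays it.
On the remaining 2×2 (Top, Middle vs X, Y):
Let the row player play Top with probability p. Expected payoff against X: 5p + 2(1−p) = 3p + 2; against Y: (-2)p + 6(1−p) = −8p + 6.
Setting these equal: 3p + 2 = −8p + 6 ⇒ 11p = 4 ⇒ p = 4/11, and the value is (3)·(4/11) + 2 = 34/11.
For the column player: with q = P(X), equating Top's and Middle's payoffs gives 7q − 2 = −4q + 6 ⇒ q = 8/11.

34/11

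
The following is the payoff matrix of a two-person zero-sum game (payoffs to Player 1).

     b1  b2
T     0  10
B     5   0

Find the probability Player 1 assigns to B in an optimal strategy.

2/3

Row minima: T → 0, B → 0; maximin = 0.
Column maxima: b1 → 5, b2 → 10; minimax = 5.
0 ≠ 5, so there is no saddle point; optimal play is mixed.
Let Player 1 play T with probability p. Expected payoff against b1: 0p + 5(1−p) = −5p + 5; against b2: 10p + 0(1−p) = 10p.
Setting these equal: −5p + 5 = 10p ⇒ −15p = -5 ⇒ p = 1/3, and the value is (-5)·(1/3) + 5 = 10/3.
For Player 2: with q = P(b1), equating T's and B's payoffs gives −10q + 10 = 5q ⇒ q = 2/3.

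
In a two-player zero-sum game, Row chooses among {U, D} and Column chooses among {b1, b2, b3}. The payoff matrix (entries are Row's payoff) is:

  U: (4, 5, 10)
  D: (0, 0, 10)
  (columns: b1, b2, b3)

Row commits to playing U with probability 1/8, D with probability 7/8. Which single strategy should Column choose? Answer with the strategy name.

b1

If Column plays b1, Row's expected payoff is (1/8)·4 + (7/8)·0 = 1/2.
If Column plays b2, Row's expected payoff is (1/8)·5 + (7/8)·0 = 5/8.
If Column plays b3, Row's expected payoff is (1/8)·10 + (7/8)·10 = 10.
Column minimizes Row's payoff; the smallest is 1/2, so the best response is b1.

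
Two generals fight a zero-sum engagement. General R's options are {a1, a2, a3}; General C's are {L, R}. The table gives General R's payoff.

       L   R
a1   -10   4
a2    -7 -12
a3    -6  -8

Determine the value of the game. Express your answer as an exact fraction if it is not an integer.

-13/2

Row minima: a1 → -10, a2 → -12, a3 → -8; maximin = -8.
Column maxima: L → -6, R → 4; minimax = -6.
-8 ≠ -6, so there is no saddle point; optimal play is mixed.
a2 is strictly dominated by a3, so General R never plays it.
On the remaining 2×2 (a1, a3 vs L, R):
Let General R play a1 with probability p. Expected payoff against L: (-10)p + (-6)(1−p) = −4p − 6; against R: 4p + (-8)(1−p) = 12p − 8.
Setting these equal: −4p − 6 = 12p − 8 ⇒ −16p = -2 ⇒ p = 1/8, and the value is (-4)·(1/8) − 6 = -13/2.
For General C: with q = P(L), equating a1's and a3's payoffs gives −14q + 4 = 2q − 8 ⇒ q = 3/4.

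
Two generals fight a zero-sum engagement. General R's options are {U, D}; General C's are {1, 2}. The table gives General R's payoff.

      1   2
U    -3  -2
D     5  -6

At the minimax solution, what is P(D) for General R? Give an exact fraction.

Row minima: U → -3, D → -6; maximin = -3.
Column maxima: 1 → 5, 2 → -2; minimax = -2.
-3 ≠ -2, so there is no saddle point; optimal play is mixed.
Let General R play U with probability p. Expected payoff against 1: (-3)p + 5(1−p) = −8p + 5; against 2: (-2)p + (-6)(1−p) = 4p − 6.
Setting these equal: −8p + 5 = 4p − 6 ⇒ −12p = -11 ⇒ p = 11/12, and the value is (-8)·(11/12) + 5 = -7/3.
For General C: with q = P(1), equating U's and D's payoffs gives −q − 2 = 11q − 6 ⇒ q = 1/3.

1/12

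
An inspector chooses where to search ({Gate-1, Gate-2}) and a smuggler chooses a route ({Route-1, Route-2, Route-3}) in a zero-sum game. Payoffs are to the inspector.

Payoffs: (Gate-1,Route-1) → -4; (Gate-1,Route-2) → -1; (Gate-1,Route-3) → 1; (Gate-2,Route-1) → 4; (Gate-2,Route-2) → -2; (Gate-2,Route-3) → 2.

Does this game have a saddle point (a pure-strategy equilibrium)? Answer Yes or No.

Row minima: Gate-1 → -4, Gate-2 → -2; maximin = -2.
Column maxima: Route-1 → 4, Route-2 → -1, Route-3 → 2; minimax = -1.
-2 ≠ -1, so no pure-strategy equilibrium exists.

No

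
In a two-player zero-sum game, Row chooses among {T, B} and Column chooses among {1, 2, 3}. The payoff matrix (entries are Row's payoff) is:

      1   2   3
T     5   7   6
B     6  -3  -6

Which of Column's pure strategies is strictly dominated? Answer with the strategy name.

3 holds Row's payoff strictly below 2 in every row: 6 < 7, -6 < -3.
So 2 is strictly dominated for Column.

2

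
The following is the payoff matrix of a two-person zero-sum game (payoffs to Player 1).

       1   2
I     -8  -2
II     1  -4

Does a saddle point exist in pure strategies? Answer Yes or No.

Row minima: I → -8, II → -4; maximin = -4.
Column maxima: 1 → 1, 2 → -2; minimax = -2.
-4 ≠ -2, so no pure-strategy equilibrium exists.

No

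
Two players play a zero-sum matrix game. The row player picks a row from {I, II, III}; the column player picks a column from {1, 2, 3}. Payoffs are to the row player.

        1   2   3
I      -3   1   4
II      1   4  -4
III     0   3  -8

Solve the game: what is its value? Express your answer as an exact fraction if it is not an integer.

Row minima: I → -3, II → -4, III → -8; maximin = -3.
Column maxima: 1 → 1, 2 → 4, 3 → 4; minimax = 1.
-3 ≠ 1, so there is no saddle point; optimal play is mixed.
III is strictly dominated by II, so the row player never plays it.
2 is strictly dominated by 1 (it gives the row player strictly more in every row), so the column player never plays it.
On the remaining 2×2 (I, II vs 1, 3):
Let the row player play I with probability p. Expected payoff against 1: (-3)p + 1(1−p) = −4p + 1; against 3: 4p + (-4)(1−p) = 8p − 4.
Setting these equal: −4p + 1 = 8p − 4 ⇒ −12p = -5 ⇒ p = 5/12, and the value is (-4)·(5/12) + 1 = -2/3.
For the column player: with q = P(1), equating I's and II's payoffs gives −7q + 4 = 5q − 4 ⇒ q = 2/3.

-2/3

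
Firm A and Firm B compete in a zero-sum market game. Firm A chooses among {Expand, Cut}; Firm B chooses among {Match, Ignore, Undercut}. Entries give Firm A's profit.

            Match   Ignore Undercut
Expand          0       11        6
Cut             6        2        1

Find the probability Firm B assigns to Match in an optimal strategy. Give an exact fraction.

5/11

Row minima: Expand → 0, Cut → 1; maximin = 1.
Column maxima: Match → 6, Ignore → 11, Undercut → 6; minimax = 6.
1 ≠ 6, so there is no saddle point; optimal play is mixed.
Ignore is strictly dominated by Undercut (it gives Firm A strictly more in every row), so Firm B never plays it.
On the remaining 2×2 (Expand, Cut vs Match, Undercut):
Let Firm A play Expand with probability p. Expected payoff against Match: 0p + 6(1−p) = −6p + 6; against Undercut: 6p + 1(1−p) = 5p + 1.
Setting these equal: −6p + 6 = 5p + 1 ⇒ −11p = -5 ⇒ p = 5/11, and the value is (-6)·(5/11) + 6 = 36/11.
For Firm B: with q = P(Match), equating Expand's and Cut's payoffs gives −6q + 6 = 5q + 1 ⇒ q = 5/11.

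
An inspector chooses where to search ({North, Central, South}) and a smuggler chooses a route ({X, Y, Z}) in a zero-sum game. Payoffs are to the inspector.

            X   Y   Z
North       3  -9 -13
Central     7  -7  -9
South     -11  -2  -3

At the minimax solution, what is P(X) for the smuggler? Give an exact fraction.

Row minima: North → -13, Central → -9, South → -11; maximin = -9.
Column maxima: X → 7, Y → -2, Z → -3; minimax = -3.
-9 ≠ -3, so there is no saddle point; optimal play is mixed.
North is strictly dominated by Central, so the inspector never plays it.
Y is strictly dominated by Z (it gives the inspector strictly more in every row), so the smuggler never plays it.
On the remaining 2×2 (Central, South vs X, Z):
Let the inspector play Central with probability p. Expected payoff against X: 7p + (-11)(1−p) = 18p − 11; against Z: (-9)p + (-3)(1−p) = −6p − 3.
Setting these equal: 18p − 11 = −6p − 3 ⇒ 24p = 8 ⇒ p = 1/3, and the value is (18)·(1/3) − 11 = -5.
For the smuggler: with q = P(X), equating Central's and South's payoffs gives 16q − 9 = −8q − 3 ⇒ q = 1/4.

1/4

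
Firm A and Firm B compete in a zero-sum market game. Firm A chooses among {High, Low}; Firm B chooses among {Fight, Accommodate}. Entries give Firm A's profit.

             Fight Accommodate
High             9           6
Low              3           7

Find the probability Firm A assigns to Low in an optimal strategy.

Row minima: High → 6, Low → 3; maximin = 6.
Column maxima: Fight → 9, Accommodate → 7; minimax = 7.
6 ≠ 7, so there is no saddle point; optimal play is mixed.
Let Firm A play High with probability p. Expected payoff against Fight: 9p + 3(1−p) = 6p + 3; against Accommodate: 6p + 7(1−p) = −p + 7.
Setting these equal: 6p + 3 = −p + 7 ⇒ 7p = 4 ⇒ p = 4/7, and the value is (6)·(4/7) + 3 = 45/7.
For Firm B: with q = P(Fight), equating High's and Low's payoffs gives 3q + 6 = −4q + 7 ⇒ q = 1/7.

3/7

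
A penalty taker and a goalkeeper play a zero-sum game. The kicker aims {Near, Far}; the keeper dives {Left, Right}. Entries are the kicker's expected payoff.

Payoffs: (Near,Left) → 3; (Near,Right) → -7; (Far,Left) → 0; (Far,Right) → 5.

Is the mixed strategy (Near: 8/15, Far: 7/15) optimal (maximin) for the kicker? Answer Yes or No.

Against Left this mix gives (8/15)·3 + (7/15)·0 = 8/5.
Against Right this mix gives (8/15)·(-7) + (7/15)·5 = -7/5.
The keeper will play Right, holding the kicker to -7/5. Shifting weight toward the row that does better against Right would raise this floor (the equalizing mix achieves 1 against both Right and Left), so the proposed strategy is not optimal.

No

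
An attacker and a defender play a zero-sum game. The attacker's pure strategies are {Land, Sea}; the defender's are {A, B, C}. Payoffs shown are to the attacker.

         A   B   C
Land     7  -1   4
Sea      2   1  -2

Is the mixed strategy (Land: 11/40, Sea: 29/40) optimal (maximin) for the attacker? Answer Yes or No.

No

Against A this mix gives (11/40)·7 + (29/40)·2 = 27/8.
Against B this mix gives (11/40)·(-1) + (29/40)·1 = 9/20.
Against C this mix gives (11/40)·4 + (29/40)·(-2) = -7/20.
The defender will play C, holding the attacker to -7/20. Shifting weight toward the row that does better against C would raise this floor (the equalizing mix achieves 1/4 against both C and B), so the proposed strategy is not optimal.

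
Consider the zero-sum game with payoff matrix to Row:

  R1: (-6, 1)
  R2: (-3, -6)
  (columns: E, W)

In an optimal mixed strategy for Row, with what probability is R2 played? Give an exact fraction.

7/10

Row minima: R1 → -6, R2 → -6; maximin = -6.
Column maxima: E → -3, W → 1; minimax = -3.
-6 ≠ -3, so there is no saddle point; optimal play is mixed.
Let Row play R1 with probability p. Expected payoff against E: (-6)p + (-3)(1−p) = −3p − 3; against W: 1p + (-6)(1−p) = 7p − 6.
Setting these equal: −3p − 3 = 7p − 6 ⇒ −10p = -3 ⇒ p = 3/10, and the value is (-3)·(3/10) − 3 = -39/10.
For Column: with q = P(E), equating R1's and R2's payoffs gives −7q + 1 = 3q − 6 ⇒ q = 7/10.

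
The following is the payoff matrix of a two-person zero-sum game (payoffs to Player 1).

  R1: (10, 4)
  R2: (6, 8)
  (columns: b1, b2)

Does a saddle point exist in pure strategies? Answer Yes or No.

Row minima: R1 → 4, R2 → 6; maximin = 6.
Column maxima: b1 → 10, b2 → 8; minimax = 8.
6 ≠ 8, so no pure-strategy equilibrium exists.

No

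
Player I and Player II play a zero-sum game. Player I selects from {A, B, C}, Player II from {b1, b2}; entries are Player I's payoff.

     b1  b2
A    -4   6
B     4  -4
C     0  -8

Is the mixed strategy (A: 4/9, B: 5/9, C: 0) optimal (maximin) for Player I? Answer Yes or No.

Against b1 this mix gives (4/9)·(-4) + (5/9)·4 = 4/9.
Against b2 this mix gives (4/9)·6 + (5/9)·(-4) = 4/9.
All of Player II's active replies (b1, b2) yield 4/9, and no column does worse for Player I. The mix makes Player II indifferent and guarantees 4/9, so it is optimal.

Yes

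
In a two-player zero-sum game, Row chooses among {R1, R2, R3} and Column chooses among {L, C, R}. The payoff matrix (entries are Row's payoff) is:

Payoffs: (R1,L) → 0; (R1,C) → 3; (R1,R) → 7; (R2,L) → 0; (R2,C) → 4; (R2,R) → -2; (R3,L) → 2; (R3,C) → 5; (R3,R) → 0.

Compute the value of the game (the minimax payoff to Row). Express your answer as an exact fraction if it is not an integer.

14/9

Row minima: R1 → 0, R2 → -2, R3 → 0; maximin = 0.
Column maxima: L → 2, C → 5, R → 7; minimax = 2.
0 ≠ 2, so there is no saddle point; optimal play is mixed.
R2 is strictly dominated by R3, so Row never plays it.
C is strictly dominated by L (it gives Row strictly more in every row), so Column never plays it.
On the remaining 2×2 (R1, R3 vs L, R):
Let Row play R1 with probability p. Expected payoff against L: 0p + 2(1−p) = −2p + 2; against R: 7p + 0(1−p) = 7p.
Setting these equal: −2p + 2 = 7p ⇒ −9p = -2 ⇒ p = 2/9, and the value is (-2)·(2/9) + 2 = 14/9.
For Column: with q = P(L), equating R1's and R3's payoffs gives −7q + 7 = 2q ⇒ q = 7/9.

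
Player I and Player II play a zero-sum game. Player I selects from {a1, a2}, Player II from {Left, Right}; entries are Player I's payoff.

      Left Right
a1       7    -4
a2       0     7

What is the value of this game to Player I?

Row minima: a1 → -4, a2 → 0; maximin = 0.
Column maxima: Left → 7, Right → 7; minimax = 7.
0 ≠ 7, so there is no saddle point; optimal play is mixed.
Let Player I play a1 with probability p. Expected payoff against Left: 7p + 0(1−p) = 7p; against Right: (-4)p + 7(1−p) = −11p + 7.
Setting these equal: 7p = −11p + 7 ⇒ 18p = 7 ⇒ p = 7/18, and the value is (7)·(7/18) = 49/18.
For Player II: with q = P(Left), equating a1's and a2's payoffs gives 11q − 4 = −7q + 7 ⇒ q = 11/18.

49/18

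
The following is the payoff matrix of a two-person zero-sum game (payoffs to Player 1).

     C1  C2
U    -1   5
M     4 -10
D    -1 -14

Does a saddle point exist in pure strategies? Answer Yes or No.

No

Row minima: U → -1, M → -10, D → -14; maximin = -1.
Column maxima: C1 → 4, C2 → 5; minimax = 4.
-1 ≠ 4, so no pure-strategy equilibrium exists.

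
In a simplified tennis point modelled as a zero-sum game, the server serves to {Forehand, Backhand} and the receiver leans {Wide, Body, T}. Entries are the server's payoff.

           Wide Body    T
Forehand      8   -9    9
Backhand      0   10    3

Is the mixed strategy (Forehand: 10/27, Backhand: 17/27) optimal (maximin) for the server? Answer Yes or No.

Against Wide this mix gives (10/27)·8 + (17/27)·0 = 80/27.
Against Body this mix gives (10/27)·(-9) + (17/27)·10 = 80/27.
Against T this mix gives (10/27)·9 + (17/27)·3 = 47/9.
All of the receiver's active replies (Wide, Body) yield 80/27, and no column does worse for the server. The mix makes the receiver indifferent and guarantees 80/27, so it is optimal.

Yes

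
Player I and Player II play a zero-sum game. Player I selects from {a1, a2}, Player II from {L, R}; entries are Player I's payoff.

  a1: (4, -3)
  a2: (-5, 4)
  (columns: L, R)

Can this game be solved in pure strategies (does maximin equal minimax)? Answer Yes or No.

Row minima: a1 → -3, a2 → -5; maximin = -3.
Column maxima: L → 4, R → 4; minimax = 4.
-3 ≠ 4, so no pure-strategy equilibrium exists.

No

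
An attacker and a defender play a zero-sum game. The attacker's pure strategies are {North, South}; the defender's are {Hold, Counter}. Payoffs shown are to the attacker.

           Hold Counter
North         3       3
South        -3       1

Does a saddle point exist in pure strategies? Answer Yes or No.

Row minima: North → 3, South → -3; maximin = 3.
Column maxima: Hold → 3, Counter → 3; minimax = 3.
maximin = minimax = 3, so a saddle point exists.

Yes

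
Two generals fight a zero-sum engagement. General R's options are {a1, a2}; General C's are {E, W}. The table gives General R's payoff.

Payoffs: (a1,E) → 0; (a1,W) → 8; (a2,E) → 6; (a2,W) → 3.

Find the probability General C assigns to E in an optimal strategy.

Row minima: a1 → 0, a2 → 3; maximin = 3.
Column maxima: E → 6, W → 8; minimax = 6.
3 ≠ 6, so there is no saddle point; optimal play is mixed.
Let General R play a1 with probability p. Expected payoff against E: 0p + 6(1−p) = −6p + 6; against W: 8p + 3(1−p) = 5p + 3.
Setting these equal: −6p + 6 = 5p + 3 ⇒ −11p = -3 ⇒ p = 3/11, and the value is (-6)·(3/11) + 6 = 48/11.
For General C: with q = P(E), equating a1's and a2's payoffs gives −8q + 8 = 3q + 3 ⇒ q = 5/11.

5/11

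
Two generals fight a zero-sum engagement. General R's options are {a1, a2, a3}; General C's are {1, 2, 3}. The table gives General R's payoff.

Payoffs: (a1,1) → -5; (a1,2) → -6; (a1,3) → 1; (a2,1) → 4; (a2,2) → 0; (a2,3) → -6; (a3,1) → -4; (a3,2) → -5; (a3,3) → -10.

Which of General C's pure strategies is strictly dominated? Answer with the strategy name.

2 holds General R's payoff strictly below 1 in every row: -6 < -5, 0 < 4, -5 < -4.
So 1 is strictly dominated for General C.

1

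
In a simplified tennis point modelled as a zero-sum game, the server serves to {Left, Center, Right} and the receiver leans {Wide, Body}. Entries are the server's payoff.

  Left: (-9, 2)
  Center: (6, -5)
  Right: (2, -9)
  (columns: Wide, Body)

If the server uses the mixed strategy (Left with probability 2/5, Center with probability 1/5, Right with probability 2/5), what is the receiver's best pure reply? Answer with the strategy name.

Body

If the receiver plays Wide, the server's expected payoff is (2/5)·(-9) + (1/5)·6 + (2/5)·2 = -8/5.
If the receiver plays Body, the server's expected payoff is (2/5)·2 + (1/5)·(-5) + (2/5)·(-9) = -19/5.
The receiver minimizes the server's payoff; the smallest is -19/5, so the best response is Body.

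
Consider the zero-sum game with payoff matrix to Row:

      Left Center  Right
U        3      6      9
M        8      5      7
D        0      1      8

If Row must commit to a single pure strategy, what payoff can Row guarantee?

5

Row minima: U → 3, M → 5, D → 0.
The best of these is 5.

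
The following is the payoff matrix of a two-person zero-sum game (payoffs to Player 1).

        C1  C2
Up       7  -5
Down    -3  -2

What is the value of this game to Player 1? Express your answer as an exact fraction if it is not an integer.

-29/13

Row minima: Up → -5, Down → -3; maximin = -3.
Column maxima: C1 → 7, C2 → -2; minimax = -2.
-3 ≠ -2, so there is no saddle point; optimal play is mixed.
Let Player 1 play Up with probability p. Expected payoff against C1: 7p + (-3)(1−p) = 10p − 3; against C2: (-5)p + (-2)(1−p) = −3p − 2.
Setting these equal: 10p − 3 = −3p − 2 ⇒ 13p = 1 ⇒ p = 1/13, and the value is (10)·(1/13) − 3 = -29/13.
For Player 2: with q = P(C1), equating Up's and Down's payoffs gives 12q − 5 = −q − 2 ⇒ q = 3/13.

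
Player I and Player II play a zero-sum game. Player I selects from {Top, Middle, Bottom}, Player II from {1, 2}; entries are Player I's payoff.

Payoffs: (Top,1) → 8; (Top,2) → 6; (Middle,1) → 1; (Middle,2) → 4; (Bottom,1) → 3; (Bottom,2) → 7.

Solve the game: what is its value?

Row minima: Top → 6, Middle → 1, Bottom → 3; maximin = 6.
Column maxima: 1 → 8, 2 → 7; minimax = 7.
6 ≠ 7, so there is no saddle point; optimal play is mixed.
Middle is strictly dominated by Top, so Player I never plays it.
On the remaining 2×2 (Top, Bottom vs 1, 2):
Let Player I play Top with probability p. Expected payoff against 1: 8p + 3(1−p) = 5p + 3; against 2: 6p + 7(1−p) = −p + 7.
Setting these equal: 5p + 3 = −p + 7 ⇒ 6p = 4 ⇒ p = 2/3, and the value is (5)·(2/3) + 3 = 19/3.
For Player II: with q = P(1), equating Top's and Bottom's payoffs gives 2q + 6 = −4q + 7 ⇒ q = 1/6.

19/3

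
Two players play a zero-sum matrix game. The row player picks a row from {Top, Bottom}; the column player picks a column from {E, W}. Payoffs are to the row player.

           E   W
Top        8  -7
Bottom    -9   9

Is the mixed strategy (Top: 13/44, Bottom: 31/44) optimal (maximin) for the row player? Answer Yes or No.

Against E this mix gives (13/44)·8 + (31/44)·(-9) = -175/44.
Against W this mix gives (13/44)·(-7) + (31/44)·9 = 47/11.
The column player will play E, holding the row player to -175/44. Shifting weight toward the row that does better against E would raise this floor (the equalizing mix achieves 3/11 against both E and W), so the proposed strategy is not optimal.

No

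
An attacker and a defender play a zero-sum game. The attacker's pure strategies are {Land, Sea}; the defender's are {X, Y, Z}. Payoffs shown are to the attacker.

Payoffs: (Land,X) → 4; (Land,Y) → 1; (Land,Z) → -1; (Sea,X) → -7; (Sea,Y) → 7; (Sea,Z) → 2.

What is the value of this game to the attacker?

Row minima: Land → -1, Sea → -7; maximin = -1.
Column maxima: X → 4, Y → 7, Z → 2; minimax = 2.
-1 ≠ 2, so there is no saddle point; optimal play is mixed.
Y is strictly dominated by Z (it gives the attacker strictly more in every row), so the defender never plays it.
On the remaining 2×2 (Land, Sea vs X, Z):
Let the attacker play Land with probability p. Expected payoff against X: 4p + (-7)(1−p) = 11p − 7; against Z: (-1)p + 2(1−p) = −3p + 2.
Setting these equal: 11p − 7 = −3p + 2 ⇒ 14p = 9 ⇒ p = 9/14, and the value is (11)·(9/14) − 7 = 1/14.
For the defender: with q = P(X), equating Land's and Sea's payoffs gives 5q − 1 = −9q + 2 ⇒ q = 3/14.

1/14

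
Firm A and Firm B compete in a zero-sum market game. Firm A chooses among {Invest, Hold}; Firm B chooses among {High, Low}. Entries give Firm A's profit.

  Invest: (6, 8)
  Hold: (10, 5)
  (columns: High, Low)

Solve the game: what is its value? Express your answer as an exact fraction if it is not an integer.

Row minima: Invest → 6, Hold → 5; maximin = 6.
Column maxima: High → 10, Low → 8; minimax = 8.
6 ≠ 8, so there is no saddle point; optimal play is mixed.
Let Firm A play Invest with probability p. Expected payoff against High: 6p + 10(1−p) = −4p + 10; against Low: 8p + 5(1−p) = 3p + 5.
Setting these equal: −4p + 10 = 3p + 5 ⇒ −7p = -5 ⇒ p = 5/7, and the value is (-4)·(5/7) + 10 = 50/7.
For Firm B: with q = P(High), equating Invest's and Hold's payoffs gives −2q + 8 = 5q + 5 ⇒ q = 3/7.

50/7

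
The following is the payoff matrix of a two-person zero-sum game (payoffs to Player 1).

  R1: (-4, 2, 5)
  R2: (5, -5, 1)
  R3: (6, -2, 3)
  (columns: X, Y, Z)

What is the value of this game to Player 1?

Row minima: R1 → -4, R2 → -5, R3 → -2; maximin = -2.
Column maxima: X → 6, Y → 2, Z → 5; minimax = 2.
-2 ≠ 2, so there is no saddle point; optimal play is mixed.
R2 is strictly dominated by R3, so Player 1 never plays it.
Z is strictly dominated by Y (it gives Player 1 strictly more in every row), so Player 2 never plays it.
On the remaining 2×2 (R1, R3 vs X, Y):
Let Player 1 play R1 with probability p. Expected payoff against X: (-4)p + 6(1−p) = −10p + 6; against Y: 2p + (-2)(1−p) = 4p − 2.
Setting these equal: −10p + 6 = 4p − 2 ⇒ −14p = -8 ⇒ p = 4/7, and the value is (-10)·(4/7) + 6 = 2/7.
For Player 2: with q = P(X), equating R1's and R3's payoffs gives −6q + 2 = 8q − 2 ⇒ q = 2/7.

2/7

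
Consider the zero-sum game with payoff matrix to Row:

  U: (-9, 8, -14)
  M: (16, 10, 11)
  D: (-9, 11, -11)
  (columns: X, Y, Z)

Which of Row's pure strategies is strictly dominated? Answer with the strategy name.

U

M gives a strictly higher payoff than U against every column: 16 > -9, 10 > 8, 11 > -14.
So U is strictly dominated and Row never plays it.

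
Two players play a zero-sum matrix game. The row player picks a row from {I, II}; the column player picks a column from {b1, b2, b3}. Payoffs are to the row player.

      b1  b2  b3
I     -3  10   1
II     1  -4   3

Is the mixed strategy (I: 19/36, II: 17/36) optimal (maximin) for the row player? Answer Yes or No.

Against b1 this mix gives (19/36)·(-3) + (17/36)·1 = -10/9.
Against b2 this mix gives (19/36)·10 + (17/36)·(-4) = 61/18.
Against b3 this mix gives (19/36)·1 + (17/36)·3 = 35/18.
The column player will play b1, holding the row player to -10/9. Shifting weight toward the row that does better against b1 would raise this floor (the equalizing mix achieves -1/9 against both b1 and b2), so the proposed strategy is not optimal.

No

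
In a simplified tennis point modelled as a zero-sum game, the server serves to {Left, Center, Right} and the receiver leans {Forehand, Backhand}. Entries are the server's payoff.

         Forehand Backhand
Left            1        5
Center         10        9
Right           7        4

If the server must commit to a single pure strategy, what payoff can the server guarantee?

Row minima: Left → 1, Center → 9, Right → 4.
The best of these is 9.

9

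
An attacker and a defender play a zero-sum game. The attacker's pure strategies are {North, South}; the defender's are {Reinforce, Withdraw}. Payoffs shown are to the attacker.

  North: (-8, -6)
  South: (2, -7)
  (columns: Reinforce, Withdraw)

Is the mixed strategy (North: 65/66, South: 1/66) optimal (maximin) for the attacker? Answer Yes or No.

Against Reinforce this mix gives (65/66)·(-8) + (1/66)·2 = -259/33.
Against Withdraw this mix gives (65/66)·(-6) + (1/66)·(-7) = -397/66.
The defender will play Reinforce, holding the attacker to -259/33. Shifting weight toward the row that does better against Reinforce would raise this floor (the equalizing mix achieves -68/11 against both Reinforce and Withdraw), so the proposed strategy is not optimal.

No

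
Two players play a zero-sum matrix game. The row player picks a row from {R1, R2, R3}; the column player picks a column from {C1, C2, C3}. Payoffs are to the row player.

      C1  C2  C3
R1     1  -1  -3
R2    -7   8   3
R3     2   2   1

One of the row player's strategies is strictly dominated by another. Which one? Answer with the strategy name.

R1

R3 gives a strictly higher payoff than R1 against every column: 2 > 1, 2 > -1, 1 > -3.
So R1 is strictly dominated and the row player never plays it.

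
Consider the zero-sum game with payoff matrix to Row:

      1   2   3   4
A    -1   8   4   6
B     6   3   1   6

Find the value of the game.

5/2

Row minima: A → -1, B → 1; maximin = 1.
Column maxima: 1 → 6, 2 → 8, 3 → 4, 4 → 6; minimax = 4.
1 ≠ 4, so there is no saddle point; optimal play is mixed.
2 is strictly dominated by 3 (it gives Row strictly more in every row), so Column never plays it.
4 is strictly dominated by 3 (it gives Row strictly more in every row), so Column never plays it.
On the remaining 2×2 (A, B vs 1, 3):
Let Row play A with probability p. Expected payoff against 1: (-1)p + 6(1−p) = −7p + 6; against 3: 4p + 1(1−p) = 3p + 1.
Setting these equal: −7p + 6 = 3p + 1 ⇒ −10p = -5 ⇒ p = 1/2, and the value is (-7)·(1/2) + 6 = 5/2.
For Column: with q = P(1), equating A's and B's payoffs gives −5q + 4 = 5q + 1 ⇒ q = 3/10.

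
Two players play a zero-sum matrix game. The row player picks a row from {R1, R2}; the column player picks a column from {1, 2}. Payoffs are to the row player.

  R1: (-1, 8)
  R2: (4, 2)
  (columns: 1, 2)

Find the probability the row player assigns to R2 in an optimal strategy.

Row minima: R1 → -1, R2 → 2; maximin = 2.
Column maxima: 1 → 4, 2 → 8; minimax = 4.
2 ≠ 4, so there is no saddle point; optimal play is mixed.
Let the row player play R1 with probability p. Expected payoff against 1: (-1)p + 4(1−p) = −5p + 4; against 2: 8p + 2(1−p) = 6p + 2.
Setting these equal: −5p + 4 = 6p + 2 ⇒ −11p = -2 ⇒ p = 2/11, and the value is (-5)·(2/11) + 4 = 34/11.
For the column player: with q = P(1), equating R1's and R2's payoffs gives −9q + 8 = 2q + 2 ⇒ q = 6/11.

9/11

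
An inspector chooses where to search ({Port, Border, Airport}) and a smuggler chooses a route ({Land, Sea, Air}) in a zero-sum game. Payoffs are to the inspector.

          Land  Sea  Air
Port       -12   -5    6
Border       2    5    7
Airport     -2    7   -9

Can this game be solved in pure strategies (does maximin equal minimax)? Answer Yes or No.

Row minima: Port → -12, Border → 2, Airport → -9; maximin = 2.
Column maxima: Land → 2, Sea → 7, Air → 7; minimax = 2.
maximin = minimax = 2, so a saddle point exists.

Yes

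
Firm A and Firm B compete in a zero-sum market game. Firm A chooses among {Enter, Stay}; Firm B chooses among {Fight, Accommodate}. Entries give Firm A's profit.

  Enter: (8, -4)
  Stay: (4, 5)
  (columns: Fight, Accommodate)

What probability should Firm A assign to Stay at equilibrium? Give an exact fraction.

Row minima: Enter → -4, Stay → 4; maximin = 4.
Column maxima: Fight → 8, Accommodate → 5; minimax = 5.
4 ≠ 5, so there is no saddle point; optimal play is mixed.
Let Firm A play Enter with probability p. Expected payoff against Fight: 8p + 4(1−p) = 4p + 4; against Accommodate: (-4)p + 5(1−p) = −9p + 5.
Setting these equal: 4p + 4 = −9p + 5 ⇒ 13p = 1 ⇒ p = 1/13, and the value is (4)·(1/13) + 4 = 56/13.
For Firm B: with q = P(Fight), equating Enter's and Stay's payoffs gives 12q − 4 = −q + 5 ⇒ q = 9/13.

12/13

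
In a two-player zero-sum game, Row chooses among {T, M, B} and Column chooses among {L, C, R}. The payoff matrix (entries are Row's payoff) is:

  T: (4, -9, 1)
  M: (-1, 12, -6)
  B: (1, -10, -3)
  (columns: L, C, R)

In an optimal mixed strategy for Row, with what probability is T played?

9/14

Row minima: T → -9, M → -6, B → -10; maximin = -6.
Column maxima: L → 4, C → 12, R → 1; minimax = 1.
-6 ≠ 1, so there is no saddle point; optimal play is mixed.
B is strictly dominated by T, so Row never plays it.
L is strictly dominated by R (it gives Row strictly more in every row), so Column never plays it.
On the remaining 2×2 (T, M vs C, R):
Let Row play T with probability p. Expected payoff against C: (-9)p + 12(1−p) = −21p + 12; against R: 1p + (-6)(1−p) = 7p − 6.
Setting these equal: −21p + 12 = 7p − 6 ⇒ −28p = -18 ⇒ p = 9/14, and the value is (-21)·(9/14) + 12 = -3/2.
For Column: with q = P(C), equating T's and M's payoffs gives −10q + 1 = 18q − 6 ⇒ q = 1/4.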